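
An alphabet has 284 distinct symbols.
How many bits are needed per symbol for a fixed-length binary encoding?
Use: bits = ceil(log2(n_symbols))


log2(284) = 8.1497
Bracket: 2^8 = 256 < 284 <= 2^9 = 512
So ceil(log2(284)) = 9

bits = ceil(log2(284)) = ceil(8.1497) = 9 bits


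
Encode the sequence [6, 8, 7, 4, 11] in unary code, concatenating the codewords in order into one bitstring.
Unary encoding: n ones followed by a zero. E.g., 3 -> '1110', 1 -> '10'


Encode each number as n ones followed by a terminating 0:
  6 -> 1111110 (7 bits)
  8 -> 111111110 (9 bits)
  7 -> 11111110 (8 bits)
  4 -> 11110 (5 bits)
  11 -> 111111111110 (12 bits)
Total length = 7 + 9 + 8 + 5 + 12 = 41 bits.

Unary([6, 8, 7, 4, 11]) = 11111101111111101111111011110111111111110 (41 bits)


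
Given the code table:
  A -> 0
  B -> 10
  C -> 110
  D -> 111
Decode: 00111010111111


Decoding:
0 -> A
0 -> A
111 -> D
0 -> A
10 -> B
111 -> D
111 -> D


Result: AADABDD


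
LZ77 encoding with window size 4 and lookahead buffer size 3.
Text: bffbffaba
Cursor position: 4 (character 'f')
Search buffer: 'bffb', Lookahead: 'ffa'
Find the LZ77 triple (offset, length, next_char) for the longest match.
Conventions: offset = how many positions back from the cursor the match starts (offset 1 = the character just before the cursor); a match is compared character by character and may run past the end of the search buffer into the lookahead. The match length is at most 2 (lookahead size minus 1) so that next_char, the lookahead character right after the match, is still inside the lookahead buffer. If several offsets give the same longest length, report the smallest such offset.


Try each offset into the search buffer:
  offset=1 (pos 3, char 'b'): match length 0
  offset=2 (pos 2, char 'f'): match length 1
  offset=3 (pos 1, char 'f'): match length 2
  offset=4 (pos 0, char 'b'): match length 0
Longest match has length 2 at offset 3.
next_char = character at position 4 + 2 = 6 -> 'a'

Best match: offset=3, length=2 (matching 'ff' starting at position 1)
LZ77 triple: (3, 2, 'a')


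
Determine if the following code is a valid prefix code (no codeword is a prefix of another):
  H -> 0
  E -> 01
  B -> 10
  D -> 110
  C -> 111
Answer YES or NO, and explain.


Checking each pair (does one codeword prefix another?):
  H='0' vs E='01': prefix -- VIOLATION

NO -- this is NOT a valid prefix code. H (0) is a prefix of E (01).


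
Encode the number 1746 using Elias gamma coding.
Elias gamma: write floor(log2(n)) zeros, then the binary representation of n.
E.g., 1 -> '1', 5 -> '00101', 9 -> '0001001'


num_bits = floor(log2(1746)) + 1 = 11
leading_zeros = num_bits - 1 = 10
binary(1746) = 11011010010

Elias gamma(1746) = '0000000000' + '11011010010' = 000000000011011010010 (21 bits)


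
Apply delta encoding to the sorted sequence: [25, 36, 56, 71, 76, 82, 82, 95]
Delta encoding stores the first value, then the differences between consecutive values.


First value: 25
Deltas:
  36 - 25 = 11
  56 - 36 = 20
  71 - 56 = 15
  76 - 71 = 5
  82 - 76 = 6
  82 - 82 = 0
  95 - 82 = 13


Delta encoded: [25, 11, 20, 15, 5, 6, 0, 13]


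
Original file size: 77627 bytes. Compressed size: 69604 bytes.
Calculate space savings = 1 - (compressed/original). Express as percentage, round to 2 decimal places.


ratio = compressed/original = 69604/77627 = 0.896647
savings = 1 - ratio = 1 - 0.896647 = 0.103353
as a percentage: 0.103353 * 100 = 10.34%

Space savings = 1 - 69604/77627 = 10.34%


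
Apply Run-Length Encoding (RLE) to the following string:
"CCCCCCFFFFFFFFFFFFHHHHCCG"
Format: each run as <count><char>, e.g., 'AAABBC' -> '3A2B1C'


Scanning runs left to right:
  i=0: run of 'C' x 6 -> '6C'
  i=6: run of 'F' x 12 -> '12F'
  i=18: run of 'H' x 4 -> '4H'
  i=22: run of 'C' x 2 -> '2C'
  i=24: run of 'G' x 1 -> '1G'

RLE = 6C12F4H2C1G


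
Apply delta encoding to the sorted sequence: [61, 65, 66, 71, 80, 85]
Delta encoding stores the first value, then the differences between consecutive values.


First value: 61
Deltas:
  65 - 61 = 4
  66 - 65 = 1
  71 - 66 = 5
  80 - 71 = 9
  85 - 80 = 5


Delta encoded: [61, 4, 1, 5, 9, 5]


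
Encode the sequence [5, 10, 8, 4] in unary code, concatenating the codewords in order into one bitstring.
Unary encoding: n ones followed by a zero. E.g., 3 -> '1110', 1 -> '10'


Encode each number as n ones followed by a terminating 0:
  5 -> 111110 (6 bits)
  10 -> 11111111110 (11 bits)
  8 -> 111111110 (9 bits)
  4 -> 11110 (5 bits)
Total length = 6 + 11 + 9 + 5 = 31 bits.

Unary([5, 10, 8, 4]) = 1111101111111111011111111011110 (31 bits)


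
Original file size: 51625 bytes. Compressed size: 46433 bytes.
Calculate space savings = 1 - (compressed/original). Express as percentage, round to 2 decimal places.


ratio = compressed/original = 46433/51625 = 0.899429
savings = 1 - ratio = 1 - 0.899429 = 0.100571
as a percentage: 0.100571 * 100 = 10.06%

Space savings = 1 - 46433/51625 = 10.06%


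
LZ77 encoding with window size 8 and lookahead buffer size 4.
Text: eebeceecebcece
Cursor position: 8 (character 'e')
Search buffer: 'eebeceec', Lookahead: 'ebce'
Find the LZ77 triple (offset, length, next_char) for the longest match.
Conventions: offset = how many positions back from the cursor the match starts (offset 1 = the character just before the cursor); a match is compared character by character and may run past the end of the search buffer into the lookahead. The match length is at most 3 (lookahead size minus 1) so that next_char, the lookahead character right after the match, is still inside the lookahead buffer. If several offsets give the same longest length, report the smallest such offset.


Try each offset into the search buffer:
  offset=1 (pos 7, char 'c'): match length 0
  offset=2 (pos 6, char 'e'): match length 1
  offset=3 (pos 5, char 'e'): match length 1
  offset=4 (pos 4, char 'c'): match length 0
  offset=5 (pos 3, char 'e'): match length 1
  offset=6 (pos 2, char 'b'): match length 0
  offset=7 (pos 1, char 'e'): match length 2
  offset=8 (pos 0, char 'e'): match length 1
Longest match has length 2 at offset 7.
next_char = character at position 8 + 2 = 10 -> 'c'

Best match: offset=7, length=2 (matching 'eb' starting at position 1)
LZ77 triple: (7, 2, 'c')


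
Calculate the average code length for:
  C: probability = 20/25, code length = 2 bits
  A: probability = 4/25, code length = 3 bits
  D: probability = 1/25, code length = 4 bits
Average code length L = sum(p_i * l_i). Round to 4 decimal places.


Weighted contributions p_i * l_i:
  C: (20/25) * 2 = 40/25
  A: (4/25) * 3 = 12/25
  D: (1/25) * 4 = 4/25
Sum = (40 + 12 + 4)/25 = 56/25

L = 56/25 = 2.2400 bits/symbol


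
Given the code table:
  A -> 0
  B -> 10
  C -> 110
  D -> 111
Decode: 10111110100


Decoding:
10 -> B
111 -> D
110 -> C
10 -> B
0 -> A


Result: BDCBA


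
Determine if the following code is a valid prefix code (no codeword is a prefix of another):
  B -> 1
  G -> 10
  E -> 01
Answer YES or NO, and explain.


Checking each pair (does one codeword prefix another?):
  B='1' vs G='10': prefix -- VIOLATION

NO -- this is NOT a valid prefix code. B (1) is a prefix of G (10).


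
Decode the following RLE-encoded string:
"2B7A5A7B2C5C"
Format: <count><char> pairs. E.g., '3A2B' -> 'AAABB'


Expanding each <count><char> pair:
  2B -> 'BB'
  7A -> 'AAAAAAA'
  5A -> 'AAAAA'
  7B -> 'BBBBBBB'
  2C -> 'CC'
  5C -> 'CCCCC'

Decoded = BBAAAAAAAAAAAABBBBBBBCCCCCCC


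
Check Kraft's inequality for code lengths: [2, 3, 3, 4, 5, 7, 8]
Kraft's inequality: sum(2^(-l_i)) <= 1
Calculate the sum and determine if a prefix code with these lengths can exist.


Sum = 2^(-2) + 2^(-3) + 2^(-3) + 2^(-4) + 2^(-5) + 2^(-7) + 2^(-8)
    = 0.25 + 0.125 + 0.125 + 0.0625 + 0.03125 + 0.0078125 + 0.00390625
    = 155/256 = 0.60546875
Since 0.60546875 <= 1, Kraft's inequality IS satisfied.
A prefix code with these lengths CAN exist.

Kraft sum = 0.60546875. Satisfied.


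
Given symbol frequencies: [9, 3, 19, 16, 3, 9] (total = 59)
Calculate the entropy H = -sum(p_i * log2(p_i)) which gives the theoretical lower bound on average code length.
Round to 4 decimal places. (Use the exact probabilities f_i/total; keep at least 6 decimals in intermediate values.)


Per-symbol terms -p_i * log2(p_i) with p_i = f_i/59:
  p = 9/59 = 0.152542: log2(p) = -2.712718, -p*log2(p) = 0.413804
  p = 3/59 = 0.050847: log2(p) = -4.297681, -p*log2(p) = 0.218526
  p = 19/59 = 0.322034: log2(p) = -1.634716, -p*log2(p) = 0.526434
  p = 16/59 = 0.271186: log2(p) = -1.882643, -p*log2(p) = 0.510547
  p = 3/59 = 0.050847: log2(p) = -4.297681, -p*log2(p) = 0.218526
  p = 9/59 = 0.152542: log2(p) = -2.712718, -p*log2(p) = 0.413804
H = 0.413804 + 0.218526 + 0.526434 + 0.510547 + 0.218526 + 0.413804 = 2.301641

H = 2.3016 bits/symbol


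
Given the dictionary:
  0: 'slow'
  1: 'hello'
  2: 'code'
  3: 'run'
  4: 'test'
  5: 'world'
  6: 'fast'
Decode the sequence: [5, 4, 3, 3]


Look up each index in the dictionary:
  5 -> 'world'
  4 -> 'test'
  3 -> 'run'
  3 -> 'run'

Decoded: "world test run run"


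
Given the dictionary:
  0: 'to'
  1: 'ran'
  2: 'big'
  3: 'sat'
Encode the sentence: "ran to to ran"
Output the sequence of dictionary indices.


Look up each word in the dictionary:
  'ran' -> 1
  'to' -> 0
  'to' -> 0
  'ran' -> 1

Encoded: [1, 0, 0, 1]


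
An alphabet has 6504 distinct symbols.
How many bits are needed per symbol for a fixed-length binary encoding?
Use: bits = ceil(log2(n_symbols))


log2(6504) = 12.6671
Bracket: 2^12 = 4096 < 6504 <= 2^13 = 8192
So ceil(log2(6504)) = 13

bits = ceil(log2(6504)) = ceil(12.6671) = 13 bits


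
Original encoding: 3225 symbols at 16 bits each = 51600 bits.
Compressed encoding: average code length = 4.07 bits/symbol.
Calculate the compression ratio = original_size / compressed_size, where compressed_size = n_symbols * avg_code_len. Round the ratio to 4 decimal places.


original_size = n_symbols * orig_bits = 3225 * 16 = 51600 bits
compressed_size = n_symbols * avg_code_len = 3225 * 4.07 = 13125.75 bits
ratio = original_size / compressed_size = 51600 / 13125.75 = 3.9312

Compression ratio = 3.9312


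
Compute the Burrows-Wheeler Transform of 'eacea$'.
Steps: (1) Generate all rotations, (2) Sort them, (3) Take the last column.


Rotations (sorted):
  0: $eacea -> last char: a
  1: a$eace -> last char: e
  2: acea$e -> last char: e
  3: cea$ea -> last char: a
  4: ea$eac -> last char: c
  5: eacea$ -> last char: $


BWT = aeeac$


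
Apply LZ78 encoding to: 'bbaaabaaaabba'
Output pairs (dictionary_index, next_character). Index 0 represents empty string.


LZ78 encoding steps:
Dictionary: {0: ''}
Step 1: w='' (idx 0), next='b' -> output (0, 'b'), add 'b' as idx 1
Step 2: w='b' (idx 1), next='a' -> output (1, 'a'), add 'ba' as idx 2
Step 3: w='' (idx 0), next='a' -> output (0, 'a'), add 'a' as idx 3
Step 4: w='a' (idx 3), next='b' -> output (3, 'b'), add 'ab' as idx 4
Step 5: w='a' (idx 3), next='a' -> output (3, 'a'), add 'aa' as idx 5
Step 6: w='aa' (idx 5), next='b' -> output (5, 'b'), add 'aab' as idx 6
Step 7: w='ba' (idx 2), end of input -> output (2, '')


Encoded: [(0, 'b'), (1, 'a'), (0, 'a'), (3, 'b'), (3, 'a'), (5, 'b'), (2, '')]


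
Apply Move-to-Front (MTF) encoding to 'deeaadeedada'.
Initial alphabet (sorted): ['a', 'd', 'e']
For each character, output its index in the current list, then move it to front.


MTF encoding:
'd': index 1 in ['a', 'd', 'e'] -> ['d', 'a', 'e']
'e': index 2 in ['d', 'a', 'e'] -> ['e', 'd', 'a']
'e': index 0 in ['e', 'd', 'a'] -> ['e', 'd', 'a']
'a': index 2 in ['e', 'd', 'a'] -> ['a', 'e', 'd']
'a': index 0 in ['a', 'e', 'd'] -> ['a', 'e', 'd']
'd': index 2 in ['a', 'e', 'd'] -> ['d', 'a', 'e']
'e': index 2 in ['d', 'a', 'e'] -> ['e', 'd', 'a']
'e': index 0 in ['e', 'd', 'a'] -> ['e', 'd', 'a']
'd': index 1 in ['e', 'd', 'a'] -> ['d', 'e', 'a']
'a': index 2 in ['d', 'e', 'a'] -> ['a', 'd', 'e']
'd': index 1 in ['a', 'd', 'e'] -> ['d', 'a', 'e']
'a': index 1 in ['d', 'a', 'e'] -> ['a', 'd', 'e']


Output: [1, 2, 0, 2, 0, 2, 2, 0, 1, 2, 1, 1]


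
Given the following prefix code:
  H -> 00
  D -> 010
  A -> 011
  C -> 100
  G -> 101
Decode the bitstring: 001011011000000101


Decoding step by step:
Bits 00 -> H
Bits 101 -> G
Bits 101 -> G
Bits 100 -> C
Bits 00 -> H
Bits 00 -> H
Bits 101 -> G


Decoded message: HGGCHHG


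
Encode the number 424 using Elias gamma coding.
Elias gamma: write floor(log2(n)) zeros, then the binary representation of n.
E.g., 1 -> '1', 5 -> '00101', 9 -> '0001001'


num_bits = floor(log2(424)) + 1 = 9
leading_zeros = num_bits - 1 = 8
binary(424) = 110101000

Elias gamma(424) = '00000000' + '110101000' = 00000000110101000 (17 bits)


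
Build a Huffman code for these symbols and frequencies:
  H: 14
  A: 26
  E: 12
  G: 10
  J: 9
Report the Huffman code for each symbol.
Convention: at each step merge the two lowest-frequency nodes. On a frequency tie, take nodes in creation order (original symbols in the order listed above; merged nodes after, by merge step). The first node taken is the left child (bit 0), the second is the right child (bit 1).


Huffman tree construction:
Step 1: Merge J(9) + G(10) = 19
Step 2: Merge E(12) + H(14) = 26
Step 3: Merge (J+G)(19) + A(26) = 45
Step 4: Merge (E+H)(26) + ((J+G)+A)(45) = 71
Read each symbol's code off the tree from the root (left child = 0, right child = 1).

Codes:
  H: 01 (length 2)
  A: 11 (length 2)
  E: 00 (length 2)
  G: 101 (length 3)
  J: 100 (length 3)
Average code length: 161/71 = 2.2676 bits/symbol


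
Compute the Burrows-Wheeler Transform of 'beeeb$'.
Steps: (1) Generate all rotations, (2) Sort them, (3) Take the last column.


Rotations (sorted):
  0: $beeeb -> last char: b
  1: b$beee -> last char: e
  2: beeeb$ -> last char: $
  3: eb$bee -> last char: e
  4: eeb$be -> last char: e
  5: eeeb$b -> last char: b


BWT = be$eeb


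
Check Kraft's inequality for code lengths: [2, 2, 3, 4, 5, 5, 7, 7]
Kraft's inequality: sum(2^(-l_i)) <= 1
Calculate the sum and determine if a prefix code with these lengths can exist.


Sum = 2^(-2) + 2^(-2) + 2^(-3) + 2^(-4) + 2^(-5) + 2^(-5) + 2^(-7) + 2^(-7)
    = 0.25 + 0.25 + 0.125 + 0.0625 + 0.03125 + 0.03125 + 0.0078125 + 0.0078125
    = 98/128 = 0.765625
Since 0.765625 <= 1, Kraft's inequality IS satisfied.
A prefix code with these lengths CAN exist.

Kraft sum = 0.765625. Satisfied.


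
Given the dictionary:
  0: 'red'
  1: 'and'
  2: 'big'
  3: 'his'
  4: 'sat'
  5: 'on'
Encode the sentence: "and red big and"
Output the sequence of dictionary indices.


Look up each word in the dictionary:
  'and' -> 1
  'red' -> 0
  'big' -> 2
  'and' -> 1

Encoded: [1, 0, 2, 1]


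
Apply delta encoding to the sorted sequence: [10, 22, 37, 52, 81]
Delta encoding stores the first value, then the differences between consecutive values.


First value: 10
Deltas:
  22 - 10 = 12
  37 - 22 = 15
  52 - 37 = 15
  81 - 52 = 29


Delta encoded: [10, 12, 15, 15, 29]


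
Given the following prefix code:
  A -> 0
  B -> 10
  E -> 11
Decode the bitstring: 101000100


Decoding step by step:
Bits 10 -> B
Bits 10 -> B
Bits 0 -> A
Bits 0 -> A
Bits 10 -> B
Bits 0 -> A


Decoded message: BBAABA


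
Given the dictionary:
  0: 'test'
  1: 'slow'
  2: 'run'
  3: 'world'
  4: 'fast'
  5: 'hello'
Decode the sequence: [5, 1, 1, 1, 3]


Look up each index in the dictionary:
  5 -> 'hello'
  1 -> 'slow'
  1 -> 'slow'
  1 -> 'slow'
  3 -> 'world'

Decoded: "hello slow slow slow world"


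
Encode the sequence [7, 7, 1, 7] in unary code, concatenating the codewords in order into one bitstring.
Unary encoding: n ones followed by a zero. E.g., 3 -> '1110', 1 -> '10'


Encode each number as n ones followed by a terminating 0:
  7 -> 11111110 (8 bits)
  7 -> 11111110 (8 bits)
  1 -> 10 (2 bits)
  7 -> 11111110 (8 bits)
Total length = 8 + 8 + 2 + 8 = 26 bits.

Unary([7, 7, 1, 7]) = 11111110111111101011111110 (26 bits)


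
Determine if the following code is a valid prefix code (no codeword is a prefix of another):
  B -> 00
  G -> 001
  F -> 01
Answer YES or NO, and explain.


Checking each pair (does one codeword prefix another?):
  B='00' vs G='001': prefix -- VIOLATION

NO -- this is NOT a valid prefix code. B (00) is a prefix of G (001).


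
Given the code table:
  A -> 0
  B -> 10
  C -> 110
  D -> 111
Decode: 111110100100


Decoding:
111 -> D
110 -> C
10 -> B
0 -> A
10 -> B
0 -> A


Result: DCBABA


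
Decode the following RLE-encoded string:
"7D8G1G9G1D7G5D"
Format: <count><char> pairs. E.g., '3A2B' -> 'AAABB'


Expanding each <count><char> pair:
  7D -> 'DDDDDDD'
  8G -> 'GGGGGGGG'
  1G -> 'G'
  9G -> 'GGGGGGGGG'
  1D -> 'D'
  7G -> 'GGGGGGG'
  5D -> 'DDDDD'

Decoded = DDDDDDDGGGGGGGGGGGGGGGGGGDGGGGGGGDDDDD


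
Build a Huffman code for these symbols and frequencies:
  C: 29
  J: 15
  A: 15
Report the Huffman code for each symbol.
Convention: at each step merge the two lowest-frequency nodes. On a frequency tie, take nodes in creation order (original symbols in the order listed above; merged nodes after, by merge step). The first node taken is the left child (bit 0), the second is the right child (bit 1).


Huffman tree construction:
Step 1: Merge J(15) + A(15) = 30
Step 2: Merge C(29) + (J+A)(30) = 59
Read each symbol's code off the tree from the root (left child = 0, right child = 1).

Codes:
  C: 0 (length 1)
  J: 10 (length 2)
  A: 11 (length 2)
Average code length: 89/59 = 1.5085 bits/symbol


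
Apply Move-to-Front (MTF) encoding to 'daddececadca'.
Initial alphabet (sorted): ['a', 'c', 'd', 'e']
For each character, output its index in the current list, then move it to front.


MTF encoding:
'd': index 2 in ['a', 'c', 'd', 'e'] -> ['d', 'a', 'c', 'e']
'a': index 1 in ['d', 'a', 'c', 'e'] -> ['a', 'd', 'c', 'e']
'd': index 1 in ['a', 'd', 'c', 'e'] -> ['d', 'a', 'c', 'e']
'd': index 0 in ['d', 'a', 'c', 'e'] -> ['d', 'a', 'c', 'e']
'e': index 3 in ['d', 'a', 'c', 'e'] -> ['e', 'd', 'a', 'c']
'c': index 3 in ['e', 'd', 'a', 'c'] -> ['c', 'e', 'd', 'a']
'e': index 1 in ['c', 'e', 'd', 'a'] -> ['e', 'c', 'd', 'a']
'c': index 1 in ['e', 'c', 'd', 'a'] -> ['c', 'e', 'd', 'a']
'a': index 3 in ['c', 'e', 'd', 'a'] -> ['a', 'c', 'e', 'd']
'd': index 3 in ['a', 'c', 'e', 'd'] -> ['d', 'a', 'c', 'e']
'c': index 2 in ['d', 'a', 'c', 'e'] -> ['c', 'd', 'a', 'e']
'a': index 2 in ['c', 'd', 'a', 'e'] -> ['a', 'c', 'd', 'e']


Output: [2, 1, 1, 0, 3, 3, 1, 1, 3, 3, 2, 2]


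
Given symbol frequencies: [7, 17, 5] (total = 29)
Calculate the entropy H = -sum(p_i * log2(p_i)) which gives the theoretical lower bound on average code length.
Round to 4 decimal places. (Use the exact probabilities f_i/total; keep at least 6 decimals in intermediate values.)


Per-symbol terms -p_i * log2(p_i) with p_i = f_i/29:
  p = 7/29 = 0.241379: log2(p) = -2.050626, -p*log2(p) = 0.494979
  p = 17/29 = 0.586207: log2(p) = -0.770518, -p*log2(p) = 0.451683
  p = 5/29 = 0.172414: log2(p) = -2.536053, -p*log2(p) = 0.437251
H = 0.494979 + 0.451683 + 0.437251 = 1.383913

H = 1.3839 bits/symbol


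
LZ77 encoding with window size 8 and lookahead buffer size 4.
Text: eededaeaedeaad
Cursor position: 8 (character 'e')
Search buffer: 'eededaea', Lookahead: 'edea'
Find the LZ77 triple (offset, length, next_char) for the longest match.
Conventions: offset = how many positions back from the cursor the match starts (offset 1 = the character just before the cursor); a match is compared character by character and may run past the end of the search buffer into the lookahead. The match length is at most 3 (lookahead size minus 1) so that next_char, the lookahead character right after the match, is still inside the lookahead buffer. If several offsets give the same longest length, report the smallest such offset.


Try each offset into the search buffer:
  offset=1 (pos 7, char 'a'): match length 0
  offset=2 (pos 6, char 'e'): match length 1
  offset=3 (pos 5, char 'a'): match length 0
  offset=4 (pos 4, char 'd'): match length 0
  offset=5 (pos 3, char 'e'): match length 2
  offset=6 (pos 2, char 'd'): match length 0
  offset=7 (pos 1, char 'e'): match length 3
  offset=8 (pos 0, char 'e'): match length 1
Longest match has length 3 at offset 7.
next_char = character at position 8 + 3 = 11 -> 'a'

Best match: offset=7, length=3 (matching 'ede' starting at position 1)
LZ77 triple: (7, 3, 'a')


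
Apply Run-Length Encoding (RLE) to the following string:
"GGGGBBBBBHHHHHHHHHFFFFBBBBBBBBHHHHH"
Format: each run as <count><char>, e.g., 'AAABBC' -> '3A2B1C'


Scanning runs left to right:
  i=0: run of 'G' x 4 -> '4G'
  i=4: run of 'B' x 5 -> '5B'
  i=9: run of 'H' x 9 -> '9H'
  i=18: run of 'F' x 4 -> '4F'
  i=22: run of 'B' x 8 -> '8B'
  i=30: run of 'H' x 5 -> '5H'

RLE = 4G5B9H4F8B5H


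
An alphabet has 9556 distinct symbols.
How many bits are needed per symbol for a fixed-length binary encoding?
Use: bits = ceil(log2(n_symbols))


log2(9556) = 13.2222
Bracket: 2^13 = 8192 < 9556 <= 2^14 = 16384
So ceil(log2(9556)) = 14

bits = ceil(log2(9556)) = ceil(13.2222) = 14 bits


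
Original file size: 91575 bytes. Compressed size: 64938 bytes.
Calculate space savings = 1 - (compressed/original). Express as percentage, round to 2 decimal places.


ratio = compressed/original = 64938/91575 = 0.709124
savings = 1 - ratio = 1 - 0.709124 = 0.290876
as a percentage: 0.290876 * 100 = 29.09%

Space savings = 1 - 64938/91575 = 29.09%


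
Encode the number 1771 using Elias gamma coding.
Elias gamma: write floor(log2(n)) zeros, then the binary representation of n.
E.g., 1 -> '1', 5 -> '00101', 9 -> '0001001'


num_bits = floor(log2(1771)) + 1 = 11
leading_zeros = num_bits - 1 = 10
binary(1771) = 11011101011

Elias gamma(1771) = '0000000000' + '11011101011' = 000000000011011101011 (21 bits)


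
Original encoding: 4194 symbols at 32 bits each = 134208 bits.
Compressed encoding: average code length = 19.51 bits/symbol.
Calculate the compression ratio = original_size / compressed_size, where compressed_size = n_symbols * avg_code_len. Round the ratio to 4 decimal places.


original_size = n_symbols * orig_bits = 4194 * 32 = 134208 bits
compressed_size = n_symbols * avg_code_len = 4194 * 19.51 = 81824.94 bits
ratio = original_size / compressed_size = 134208 / 81824.94 = 1.6402

Compression ratio = 1.6402


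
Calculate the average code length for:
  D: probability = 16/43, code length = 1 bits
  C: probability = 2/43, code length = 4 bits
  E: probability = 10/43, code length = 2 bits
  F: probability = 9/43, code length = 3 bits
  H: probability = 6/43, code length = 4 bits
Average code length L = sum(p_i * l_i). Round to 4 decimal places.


Weighted contributions p_i * l_i:
  D: (16/43) * 1 = 16/43
  C: (2/43) * 4 = 8/43
  E: (10/43) * 2 = 20/43
  F: (9/43) * 3 = 27/43
  H: (6/43) * 4 = 24/43
Sum = (16 + 8 + 20 + 27 + 24)/43 = 95/43

L = 95/43 = 2.2093 bits/symbol


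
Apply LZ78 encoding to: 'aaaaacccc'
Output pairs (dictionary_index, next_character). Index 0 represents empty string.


LZ78 encoding steps:
Dictionary: {0: ''}
Step 1: w='' (idx 0), next='a' -> output (0, 'a'), add 'a' as idx 1
Step 2: w='a' (idx 1), next='a' -> output (1, 'a'), add 'aa' as idx 2
Step 3: w='aa' (idx 2), next='c' -> output (2, 'c'), add 'aac' as idx 3
Step 4: w='' (idx 0), next='c' -> output (0, 'c'), add 'c' as idx 4
Step 5: w='c' (idx 4), next='c' -> output (4, 'c'), add 'cc' as idx 5


Encoded: [(0, 'a'), (1, 'a'), (2, 'c'), (0, 'c'), (4, 'c')]


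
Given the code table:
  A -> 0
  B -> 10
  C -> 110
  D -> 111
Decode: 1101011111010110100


Decoding:
110 -> C
10 -> B
111 -> D
110 -> C
10 -> B
110 -> C
10 -> B
0 -> A


Result: CBDCBCBA


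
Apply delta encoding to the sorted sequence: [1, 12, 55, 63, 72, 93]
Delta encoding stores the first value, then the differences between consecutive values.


First value: 1
Deltas:
  12 - 1 = 11
  55 - 12 = 43
  63 - 55 = 8
  72 - 63 = 9
  93 - 72 = 21


Delta encoded: [1, 11, 43, 8, 9, 21]


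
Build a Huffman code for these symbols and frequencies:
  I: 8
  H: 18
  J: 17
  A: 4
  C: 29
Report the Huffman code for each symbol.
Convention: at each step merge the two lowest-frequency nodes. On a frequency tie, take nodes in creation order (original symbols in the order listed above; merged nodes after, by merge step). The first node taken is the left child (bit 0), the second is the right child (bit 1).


Huffman tree construction:
Step 1: Merge A(4) + I(8) = 12
Step 2: Merge (A+I)(12) + J(17) = 29
Step 3: Merge H(18) + C(29) = 47
Step 4: Merge ((A+I)+J)(29) + (H+C)(47) = 76
Read each symbol's code off the tree from the root (left child = 0, right child = 1).

Codes:
  I: 001 (length 3)
  H: 10 (length 2)
  J: 01 (length 2)
  A: 000 (length 3)
  C: 11 (length 2)
Average code length: 164/76 = 2.1579 bits/symbol


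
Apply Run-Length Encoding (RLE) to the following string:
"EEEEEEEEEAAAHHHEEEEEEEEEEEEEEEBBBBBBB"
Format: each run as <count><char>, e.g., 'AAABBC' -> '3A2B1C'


Scanning runs left to right:
  i=0: run of 'E' x 9 -> '9E'
  i=9: run of 'A' x 3 -> '3A'
  i=12: run of 'H' x 3 -> '3H'
  i=15: run of 'E' x 15 -> '15E'
  i=30: run of 'B' x 7 -> '7B'

RLE = 9E3A3H15E7B


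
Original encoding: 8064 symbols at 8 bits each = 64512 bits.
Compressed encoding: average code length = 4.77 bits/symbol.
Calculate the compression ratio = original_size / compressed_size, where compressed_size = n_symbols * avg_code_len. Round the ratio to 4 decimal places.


original_size = n_symbols * orig_bits = 8064 * 8 = 64512 bits
compressed_size = n_symbols * avg_code_len = 8064 * 4.77 = 38465.28 bits
ratio = original_size / compressed_size = 64512 / 38465.28 = 1.6771

Compression ratio = 1.6771


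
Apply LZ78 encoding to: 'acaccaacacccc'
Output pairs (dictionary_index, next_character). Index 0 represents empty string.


LZ78 encoding steps:
Dictionary: {0: ''}
Step 1: w='' (idx 0), next='a' -> output (0, 'a'), add 'a' as idx 1
Step 2: w='' (idx 0), next='c' -> output (0, 'c'), add 'c' as idx 2
Step 3: w='a' (idx 1), next='c' -> output (1, 'c'), add 'ac' as idx 3
Step 4: w='c' (idx 2), next='a' -> output (2, 'a'), add 'ca' as idx 4
Step 5: w='ac' (idx 3), next='a' -> output (3, 'a'), add 'aca' as idx 5
Step 6: w='c' (idx 2), next='c' -> output (2, 'c'), add 'cc' as idx 6
Step 7: w='cc' (idx 6), end of input -> output (6, '')


Encoded: [(0, 'a'), (0, 'c'), (1, 'c'), (2, 'a'), (3, 'a'), (2, 'c'), (6, '')]


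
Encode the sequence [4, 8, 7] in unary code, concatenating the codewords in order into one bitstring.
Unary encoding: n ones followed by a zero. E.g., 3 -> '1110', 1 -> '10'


Encode each number as n ones followed by a terminating 0:
  4 -> 11110 (5 bits)
  8 -> 111111110 (9 bits)
  7 -> 11111110 (8 bits)
Total length = 5 + 9 + 8 = 22 bits.

Unary([4, 8, 7]) = 1111011111111011111110 (22 bits)


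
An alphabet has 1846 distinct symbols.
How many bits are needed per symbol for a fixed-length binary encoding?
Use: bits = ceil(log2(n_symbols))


log2(1846) = 10.8502
Bracket: 2^10 = 1024 < 1846 <= 2^11 = 2048
So ceil(log2(1846)) = 11

bits = ceil(log2(1846)) = ceil(10.8502) = 11 bits


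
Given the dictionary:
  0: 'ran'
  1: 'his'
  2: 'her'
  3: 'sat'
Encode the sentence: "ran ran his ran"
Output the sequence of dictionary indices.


Look up each word in the dictionary:
  'ran' -> 0
  'ran' -> 0
  'his' -> 1
  'ran' -> 0

Encoded: [0, 0, 1, 0]


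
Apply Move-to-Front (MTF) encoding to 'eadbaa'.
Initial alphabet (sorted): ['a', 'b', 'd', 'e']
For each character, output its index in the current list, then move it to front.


MTF encoding:
'e': index 3 in ['a', 'b', 'd', 'e'] -> ['e', 'a', 'b', 'd']
'a': index 1 in ['e', 'a', 'b', 'd'] -> ['a', 'e', 'b', 'd']
'd': index 3 in ['a', 'e', 'b', 'd'] -> ['d', 'a', 'e', 'b']
'b': index 3 in ['d', 'a', 'e', 'b'] -> ['b', 'd', 'a', 'e']
'a': index 2 in ['b', 'd', 'a', 'e'] -> ['a', 'b', 'd', 'e']
'a': index 0 in ['a', 'b', 'd', 'e'] -> ['a', 'b', 'd', 'e']


Output: [3, 1, 3, 3, 2, 0]


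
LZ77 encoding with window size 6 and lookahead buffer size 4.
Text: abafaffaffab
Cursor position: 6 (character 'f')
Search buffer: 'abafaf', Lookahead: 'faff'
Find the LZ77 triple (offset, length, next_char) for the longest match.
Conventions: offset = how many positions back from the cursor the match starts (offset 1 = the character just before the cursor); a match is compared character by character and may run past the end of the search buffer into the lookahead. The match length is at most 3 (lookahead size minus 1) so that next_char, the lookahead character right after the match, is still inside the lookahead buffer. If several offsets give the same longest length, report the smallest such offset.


Try each offset into the search buffer:
  offset=1 (pos 5, char 'f'): match length 1
  offset=2 (pos 4, char 'a'): match length 0
  offset=3 (pos 3, char 'f'): match length 3
  offset=4 (pos 2, char 'a'): match length 0
  offset=5 (pos 1, char 'b'): match length 0
  offset=6 (pos 0, char 'a'): match length 0
Longest match has length 3 at offset 3.
next_char = character at position 6 + 3 = 9 -> 'f'

Best match: offset=3, length=3 (matching 'faf' starting at position 3)
LZ77 triple: (3, 3, 'f')


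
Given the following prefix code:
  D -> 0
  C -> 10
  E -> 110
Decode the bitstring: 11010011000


Decoding step by step:
Bits 110 -> E
Bits 10 -> C
Bits 0 -> D
Bits 110 -> E
Bits 0 -> D
Bits 0 -> D


Decoded message: ECDEDD


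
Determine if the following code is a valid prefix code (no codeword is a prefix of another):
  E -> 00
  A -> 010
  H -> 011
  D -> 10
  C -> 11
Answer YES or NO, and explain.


Checking each pair (does one codeword prefix another?):
  E='00' vs A='010': no prefix
  E='00' vs H='011': no prefix
  E='00' vs D='10': no prefix
  E='00' vs C='11': no prefix
  A='010' vs E='00': no prefix
  A='010' vs H='011': no prefix
  A='010' vs D='10': no prefix
  A='010' vs C='11': no prefix
  H='011' vs E='00': no prefix
  H='011' vs A='010': no prefix
  H='011' vs D='10': no prefix
  H='011' vs C='11': no prefix
  D='10' vs E='00': no prefix
  D='10' vs A='010': no prefix
  D='10' vs H='011': no prefix
  D='10' vs C='11': no prefix
  C='11' vs E='00': no prefix
  C='11' vs A='010': no prefix
  C='11' vs H='011': no prefix
  C='11' vs D='10': no prefix
No violation found over all pairs.

YES -- this is a valid prefix code. No codeword is a prefix of any other codeword.


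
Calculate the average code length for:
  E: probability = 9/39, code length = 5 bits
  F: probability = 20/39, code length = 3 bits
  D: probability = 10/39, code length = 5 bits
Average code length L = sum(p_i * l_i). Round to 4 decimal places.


Weighted contributions p_i * l_i:
  E: (9/39) * 5 = 45/39
  F: (20/39) * 3 = 60/39
  D: (10/39) * 5 = 50/39
Sum = (45 + 60 + 50)/39 = 155/39

L = 155/39 = 3.9744 bits/symbol


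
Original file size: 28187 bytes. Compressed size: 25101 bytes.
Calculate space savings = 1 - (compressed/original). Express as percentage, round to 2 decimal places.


ratio = compressed/original = 25101/28187 = 0.890517
savings = 1 - ratio = 1 - 0.890517 = 0.109483
as a percentage: 0.109483 * 100 = 10.95%

Space savings = 1 - 25101/28187 = 10.95%


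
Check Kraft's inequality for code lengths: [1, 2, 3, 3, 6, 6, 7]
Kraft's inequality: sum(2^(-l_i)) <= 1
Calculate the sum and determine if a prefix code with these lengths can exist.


Sum = 2^(-1) + 2^(-2) + 2^(-3) + 2^(-3) + 2^(-6) + 2^(-6) + 2^(-7)
    = 0.5 + 0.25 + 0.125 + 0.125 + 0.015625 + 0.015625 + 0.0078125
    = 133/128 = 1.0390625
Since 1.0390625 > 1, Kraft's inequality is NOT satisfied.
A prefix code with these lengths CANNOT exist.

Kraft sum = 1.0390625. Not satisfied.


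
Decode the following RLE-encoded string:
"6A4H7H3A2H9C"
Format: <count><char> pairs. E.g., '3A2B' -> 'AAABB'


Expanding each <count><char> pair:
  6A -> 'AAAAAA'
  4H -> 'HHHH'
  7H -> 'HHHHHHH'
  3A -> 'AAA'
  2H -> 'HH'
  9C -> 'CCCCCCCCC'

Decoded = AAAAAAHHHHHHHHHHHAAAHHCCCCCCCCC


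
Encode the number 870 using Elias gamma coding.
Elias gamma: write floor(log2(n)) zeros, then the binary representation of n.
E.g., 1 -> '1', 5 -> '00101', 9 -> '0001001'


num_bits = floor(log2(870)) + 1 = 10
leading_zeros = num_bits - 1 = 9
binary(870) = 1101100110

Elias gamma(870) = '000000000' + '1101100110' = 0000000001101100110 (19 bits)


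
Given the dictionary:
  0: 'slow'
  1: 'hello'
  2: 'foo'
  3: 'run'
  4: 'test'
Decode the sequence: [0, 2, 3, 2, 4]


Look up each index in the dictionary:
  0 -> 'slow'
  2 -> 'foo'
  3 -> 'run'
  2 -> 'foo'
  4 -> 'test'

Decoded: "slow foo run foo test"


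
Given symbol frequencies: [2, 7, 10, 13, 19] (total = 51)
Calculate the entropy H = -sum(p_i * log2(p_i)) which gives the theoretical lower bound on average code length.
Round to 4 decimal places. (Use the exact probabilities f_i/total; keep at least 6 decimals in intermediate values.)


Per-symbol terms -p_i * log2(p_i) with p_i = f_i/51:
  p = 2/51 = 0.039216: log2(p) = -4.672425, -p*log2(p) = 0.183232
  p = 7/51 = 0.137255: log2(p) = -2.865070, -p*log2(p) = 0.393245
  p = 10/51 = 0.196078: log2(p) = -2.350497, -p*log2(p) = 0.460882
  p = 13/51 = 0.254902: log2(p) = -1.971986, -p*log2(p) = 0.502663
  p = 19/51 = 0.372549: log2(p) = -1.424498, -p*log2(p) = 0.530695
H = 0.183232 + 0.393245 + 0.460882 + 0.502663 + 0.530695 = 2.070717

H = 2.0707 bits/symbol


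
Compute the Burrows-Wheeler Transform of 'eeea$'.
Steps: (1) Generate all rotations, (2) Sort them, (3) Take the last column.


Rotations (sorted):
  0: $eeea -> last char: a
  1: a$eee -> last char: e
  2: ea$ee -> last char: e
  3: eea$e -> last char: e
  4: eeea$ -> last char: $


BWT = aeee$


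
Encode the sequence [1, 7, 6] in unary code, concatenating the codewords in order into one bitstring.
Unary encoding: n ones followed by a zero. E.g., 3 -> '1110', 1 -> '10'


Encode each number as n ones followed by a terminating 0:
  1 -> 10 (2 bits)
  7 -> 11111110 (8 bits)
  6 -> 1111110 (7 bits)
Total length = 2 + 8 + 7 = 17 bits.

Unary([1, 7, 6]) = 10111111101111110 (17 bits)


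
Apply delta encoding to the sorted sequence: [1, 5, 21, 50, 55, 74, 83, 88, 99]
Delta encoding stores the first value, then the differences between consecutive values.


First value: 1
Deltas:
  5 - 1 = 4
  21 - 5 = 16
  50 - 21 = 29
  55 - 50 = 5
  74 - 55 = 19
  83 - 74 = 9
  88 - 83 = 5
  99 - 88 = 11


Delta encoded: [1, 4, 16, 29, 5, 19, 9, 5, 11]


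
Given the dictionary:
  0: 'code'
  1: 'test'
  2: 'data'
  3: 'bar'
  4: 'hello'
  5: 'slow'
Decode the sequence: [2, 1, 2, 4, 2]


Look up each index in the dictionary:
  2 -> 'data'
  1 -> 'test'
  2 -> 'data'
  4 -> 'hello'
  2 -> 'data'

Decoded: "data test data hello data"


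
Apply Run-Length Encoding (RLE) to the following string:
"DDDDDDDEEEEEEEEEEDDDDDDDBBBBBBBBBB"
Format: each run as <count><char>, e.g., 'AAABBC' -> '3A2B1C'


Scanning runs left to right:
  i=0: run of 'D' x 7 -> '7D'
  i=7: run of 'E' x 10 -> '10E'
  i=17: run of 'D' x 7 -> '7D'
  i=24: run of 'B' x 10 -> '10B'

RLE = 7D10E7D10B


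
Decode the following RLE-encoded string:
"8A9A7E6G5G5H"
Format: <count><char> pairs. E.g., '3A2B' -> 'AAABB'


Expanding each <count><char> pair:
  8A -> 'AAAAAAAA'
  9A -> 'AAAAAAAAA'
  7E -> 'EEEEEEE'
  6G -> 'GGGGGG'
  5G -> 'GGGGG'
  5H -> 'HHHHH'

Decoded = AAAAAAAAAAAAAAAAAEEEEEEEGGGGGGGGGGGHHHHH


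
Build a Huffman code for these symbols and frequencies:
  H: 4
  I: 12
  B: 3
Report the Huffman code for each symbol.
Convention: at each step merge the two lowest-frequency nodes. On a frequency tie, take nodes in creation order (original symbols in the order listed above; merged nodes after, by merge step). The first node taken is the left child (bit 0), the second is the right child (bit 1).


Huffman tree construction:
Step 1: Merge B(3) + H(4) = 7
Step 2: Merge (B+H)(7) + I(12) = 19
Read each symbol's code off the tree from the root (left child = 0, right child = 1).

Codes:
  H: 01 (length 2)
  I: 1 (length 1)
  B: 00 (length 2)
Average code length: 26/19 = 1.3684 bits/symbol


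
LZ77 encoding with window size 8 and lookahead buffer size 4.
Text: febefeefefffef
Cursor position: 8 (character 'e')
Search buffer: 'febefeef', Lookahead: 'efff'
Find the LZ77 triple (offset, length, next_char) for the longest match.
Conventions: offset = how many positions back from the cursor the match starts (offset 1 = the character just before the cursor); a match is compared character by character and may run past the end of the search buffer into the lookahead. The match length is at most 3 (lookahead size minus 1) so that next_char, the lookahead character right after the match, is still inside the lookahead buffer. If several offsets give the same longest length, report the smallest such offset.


Try each offset into the search buffer:
  offset=1 (pos 7, char 'f'): match length 0
  offset=2 (pos 6, char 'e'): match length 2
  offset=3 (pos 5, char 'e'): match length 1
  offset=4 (pos 4, char 'f'): match length 0
  offset=5 (pos 3, char 'e'): match length 2
  offset=6 (pos 2, char 'b'): match length 0
  offset=7 (pos 1, char 'e'): match length 1
  offset=8 (pos 0, char 'f'): match length 0
Longest match has length 2, found at offsets 2, 5; take the smallest, offset 2.
next_char = character at position 8 + 2 = 10 -> 'f'

Best match: offset=2, length=2 (matching 'ef' starting at position 6)
LZ77 triple: (2, 2, 'f')


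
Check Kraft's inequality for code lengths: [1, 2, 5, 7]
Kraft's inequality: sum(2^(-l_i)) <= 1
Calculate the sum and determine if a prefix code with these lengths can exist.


Sum = 2^(-1) + 2^(-2) + 2^(-5) + 2^(-7)
    = 0.5 + 0.25 + 0.03125 + 0.0078125
    = 101/128 = 0.7890625
Since 0.7890625 <= 1, Kraft's inequality IS satisfied.
A prefix code with these lengths CAN exist.

Kraft sum = 0.7890625. Satisfied.


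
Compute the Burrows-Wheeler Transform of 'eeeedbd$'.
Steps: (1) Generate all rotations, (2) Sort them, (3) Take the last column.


Rotations (sorted):
  0: $eeeedbd -> last char: d
  1: bd$eeeed -> last char: d
  2: d$eeeedb -> last char: b
  3: dbd$eeee -> last char: e
  4: edbd$eee -> last char: e
  5: eedbd$ee -> last char: e
  6: eeedbd$e -> last char: e
  7: eeeedbd$ -> last char: $


BWT = ddbeeee$


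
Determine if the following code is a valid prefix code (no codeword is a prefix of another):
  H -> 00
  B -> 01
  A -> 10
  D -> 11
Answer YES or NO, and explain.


Checking each pair (does one codeword prefix another?):
  H='00' vs B='01': no prefix
  H='00' vs A='10': no prefix
  H='00' vs D='11': no prefix
  B='01' vs H='00': no prefix
  B='01' vs A='10': no prefix
  B='01' vs D='11': no prefix
  A='10' vs H='00': no prefix
  A='10' vs B='01': no prefix
  A='10' vs D='11': no prefix
  D='11' vs H='00': no prefix
  D='11' vs B='01': no prefix
  D='11' vs A='10': no prefix
No violation found over all pairs.

YES -- this is a valid prefix code. No codeword is a prefix of any other codeword.


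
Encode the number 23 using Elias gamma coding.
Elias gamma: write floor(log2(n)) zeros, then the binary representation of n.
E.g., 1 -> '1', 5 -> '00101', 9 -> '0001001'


num_bits = floor(log2(23)) + 1 = 5
leading_zeros = num_bits - 1 = 4
binary(23) = 10111

Elias gamma(23) = '0000' + '10111' = 000010111 (9 bits)


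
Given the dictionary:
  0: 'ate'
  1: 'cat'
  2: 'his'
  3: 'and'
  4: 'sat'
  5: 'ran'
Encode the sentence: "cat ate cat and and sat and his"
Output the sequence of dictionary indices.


Look up each word in the dictionary:
  'cat' -> 1
  'ate' -> 0
  'cat' -> 1
  'and' -> 3
  'and' -> 3
  'sat' -> 4
  'and' -> 3
  'his' -> 2

Encoded: [1, 0, 1, 3, 3, 4, 3, 2]


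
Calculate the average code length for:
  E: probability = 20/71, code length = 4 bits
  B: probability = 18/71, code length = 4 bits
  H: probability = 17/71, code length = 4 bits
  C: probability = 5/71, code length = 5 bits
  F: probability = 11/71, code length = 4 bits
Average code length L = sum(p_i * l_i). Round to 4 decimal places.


Weighted contributions p_i * l_i:
  E: (20/71) * 4 = 80/71
  B: (18/71) * 4 = 72/71
  H: (17/71) * 4 = 68/71
  C: (5/71) * 5 = 25/71
  F: (11/71) * 4 = 44/71
Sum = (80 + 72 + 68 + 25 + 44)/71 = 289/71

L = 289/71 = 4.0704 bits/symbol
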